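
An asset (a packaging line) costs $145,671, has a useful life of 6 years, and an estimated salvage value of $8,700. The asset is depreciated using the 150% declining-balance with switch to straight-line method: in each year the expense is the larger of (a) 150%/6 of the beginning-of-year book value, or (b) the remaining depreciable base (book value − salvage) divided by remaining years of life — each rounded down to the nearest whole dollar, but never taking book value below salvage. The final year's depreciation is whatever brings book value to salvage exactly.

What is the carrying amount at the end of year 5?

Depreciable base = $145,671 − $8,700 = $136,971.
Year 1: DB = ⌊$145,671 × 150%/6⌋ = $36,417; SL = ⌊$136,971/6⌋ = $22,828 → take DB $36,417. Book value $109,254.
Year 2: DB = ⌊$109,254 × 150%/6⌋ = $27,313; SL = ⌊$100,554/5⌋ = $20,110 → take DB $27,313. Book value $81,941.
Year 3: DB = ⌊$81,941 × 150%/6⌋ = $20,485; SL = ⌊$73,241/4⌋ = $18,310 → take DB $20,485. Book value $61,456.
Year 4: DB = ⌊$61,456 × 150%/6⌋ = $15,364; SL = ⌊$52,756/3⌋ = $17,585 → take SL $17,585. Book value $43,871.
Year 5: DB = ⌊$43,871 × 150%/6⌋ = $10,967; SL = ⌊$35,171/2⌋ = $17,585 → take SL $17,585. Book value $26,286.

$26,286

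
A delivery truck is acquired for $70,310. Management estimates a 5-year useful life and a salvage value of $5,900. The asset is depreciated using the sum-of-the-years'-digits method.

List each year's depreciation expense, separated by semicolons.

Depreciable base = $70,310 − $5,900 = $64,410.
Sum of the years' digits = 5+4+3+2+1 = 15.
Year 1: $64,410 × 5/15 = $21,470. Book value $48,840.
Year 2: $64,410 × 4/15 = $17,176. Book value $31,664.
Year 3: $64,410 × 3/15 = $12,882. Book value $18,782.
Year 4: $64,410 × 2/15 = $8,588. Book value $10,194.
Year 5: $64,410 × 1/15 = $4,294. Book value $5,900.

$21,470; $17,176; $12,882; $8,588; $4,294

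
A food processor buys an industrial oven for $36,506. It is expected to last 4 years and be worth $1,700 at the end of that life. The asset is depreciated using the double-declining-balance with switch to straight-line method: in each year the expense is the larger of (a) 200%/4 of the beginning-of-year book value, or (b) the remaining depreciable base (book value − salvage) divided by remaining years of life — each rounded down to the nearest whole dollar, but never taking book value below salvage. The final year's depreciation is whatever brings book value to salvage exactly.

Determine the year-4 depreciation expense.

$2,864

Depreciable base = $36,506 − $1,700 = $34,806.
Year 1: DB = ⌊$36,506 × 200%/4⌋ = $18,253; SL = ⌊$34,806/4⌋ = $8,701 → take DB $18,253. Book value $18,253.
Year 2: DB = ⌊$18,253 × 200%/4⌋ = $9,126; SL = ⌊$16,553/3⌋ = $5,517 → take DB $9,126. Book value $9,127.
Year 3: DB = ⌊$9,127 × 200%/4⌋ = $4,563; SL = ⌊$7,427/2⌋ = $3,713 → take DB $4,563. Book value $4,564.
Year 4 (final): $4,564 − $1,700 = $2,864. Book value $1,700.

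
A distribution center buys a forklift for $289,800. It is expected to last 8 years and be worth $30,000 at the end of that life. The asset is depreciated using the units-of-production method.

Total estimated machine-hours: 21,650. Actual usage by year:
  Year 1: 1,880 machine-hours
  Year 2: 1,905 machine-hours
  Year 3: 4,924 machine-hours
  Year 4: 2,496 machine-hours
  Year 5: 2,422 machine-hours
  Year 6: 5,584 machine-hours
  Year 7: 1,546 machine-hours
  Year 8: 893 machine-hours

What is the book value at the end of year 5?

$126,276

Depreciable base = $289,800 − $30,000 = $259,800.
Rate = $259,800 / 21,650 machine-hours = $12 per machine-hour.
Year 1: 1,880 × $12 = $22,560. Book value $267,240.
Year 2: 1,905 × $12 = $22,860. Book value $244,380.
Year 3: 4,924 × $12 = $59,088. Book value $185,292.
Year 4: 2,496 × $12 = $29,952. Book value $155,340.
Year 5: 2,422 × $12 = $29,064. Book value $126,276.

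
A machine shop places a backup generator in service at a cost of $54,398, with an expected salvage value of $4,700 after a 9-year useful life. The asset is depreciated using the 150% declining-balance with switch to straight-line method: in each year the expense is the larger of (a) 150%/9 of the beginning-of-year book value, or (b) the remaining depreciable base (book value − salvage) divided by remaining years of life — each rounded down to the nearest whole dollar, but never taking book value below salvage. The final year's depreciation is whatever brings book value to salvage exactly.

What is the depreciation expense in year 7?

$4,291

Depreciable base = $54,398 − $4,700 = $49,698.
Year 1: DB = ⌊$54,398 × 150%/9⌋ = $9,066; SL = ⌊$49,698/9⌋ = $5,522 → take DB $9,066. Book value $45,332.
Year 2: DB = ⌊$45,332 × 150%/9⌋ = $7,555; SL = ⌊$40,632/8⌋ = $5,079 → take DB $7,555. Book value $37,777.
Year 3: DB = ⌊$37,777 × 150%/9⌋ = $6,296; SL = ⌊$33,077/7⌋ = $4,725 → take DB $6,296. Book value $31,481.
Year 4: DB = ⌊$31,481 × 150%/9⌋ = $5,246; SL = ⌊$26,781/6⌋ = $4,463 → take DB $5,246. Book value $26,235.
Year 5: DB = ⌊$26,235 × 150%/9⌋ = $4,372; SL = ⌊$21,535/5⌋ = $4,307 → take DB $4,372. Book value $21,863.
Year 6: DB = ⌊$21,863 × 150%/9⌋ = $3,643; SL = ⌊$17,163/4⌋ = $4,290 → take SL $4,290. Book value $17,573.
Year 7: DB = ⌊$17,573 × 150%/9⌋ = $2,928; SL = ⌊$12,873/3⌋ = $4,291 → take SL $4,291. Book value $13,282.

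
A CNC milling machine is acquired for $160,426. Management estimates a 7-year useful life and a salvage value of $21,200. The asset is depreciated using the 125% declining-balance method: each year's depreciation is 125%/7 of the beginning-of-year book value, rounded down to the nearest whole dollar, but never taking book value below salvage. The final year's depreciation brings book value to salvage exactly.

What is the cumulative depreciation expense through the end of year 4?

$87,386

Depreciable base = $160,426 − $21,200 = $139,226.
Year 1: ⌊$160,426 × 125%/7⌋ = $28,647. Book value $131,779.
Year 2: ⌊$131,779 × 125%/7⌋ = $23,531. Book value $108,248.
Year 3: ⌊$108,248 × 125%/7⌋ = $19,330. Book value $88,918.
Year 4: ⌊$88,918 × 125%/7⌋ = $15,878. Book value $73,040.
Accumulated through year 4 = $160,426 − $73,040 = $87,386.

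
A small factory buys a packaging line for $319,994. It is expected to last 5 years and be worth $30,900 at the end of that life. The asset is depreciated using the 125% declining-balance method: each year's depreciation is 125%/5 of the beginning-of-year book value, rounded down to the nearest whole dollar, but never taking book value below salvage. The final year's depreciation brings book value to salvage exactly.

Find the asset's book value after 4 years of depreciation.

Depreciable base = $319,994 − $30,900 = $289,094.
Year 1: ⌊$319,994 × 125%/5⌋ = $79,998. Book value $239,996.
Year 2: ⌊$239,996 × 125%/5⌋ = $59,999. Book value $179,997.
Year 3: ⌊$179,997 × 125%/5⌋ = $44,999. Book value $134,998.
Year 4: ⌊$134,998 × 125%/5⌋ = $33,749. Book value $101,249.

$101,249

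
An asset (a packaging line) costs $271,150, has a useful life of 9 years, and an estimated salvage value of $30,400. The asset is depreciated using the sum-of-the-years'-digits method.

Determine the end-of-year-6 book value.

$62,500

Depreciable base = $271,150 − $30,400 = $240,750.
Sum of the years' digits = 9+8+7+6+5+4+3+2+1 = 45.
Year 1: $240,750 × 9/45 = $48,150. Book value $223,000.
Year 2: $240,750 × 8/45 = $42,800. Book value $180,200.
Year 3: $240,750 × 7/45 = $37,450. Book value $142,750.
Year 4: $240,750 × 6/45 = $32,100. Book value $110,650.
Year 5: $240,750 × 5/45 = $26,750. Book value $83,900.
Year 6: $240,750 × 4/45 = $21,400. Book value $62,500.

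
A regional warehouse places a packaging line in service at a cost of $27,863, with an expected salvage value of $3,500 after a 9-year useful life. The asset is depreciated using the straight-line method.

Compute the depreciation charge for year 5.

Depreciable base = $27,863 − $3,500 = $24,363.
Annual expense = $24,363 / 9 = $2,707.

$2,707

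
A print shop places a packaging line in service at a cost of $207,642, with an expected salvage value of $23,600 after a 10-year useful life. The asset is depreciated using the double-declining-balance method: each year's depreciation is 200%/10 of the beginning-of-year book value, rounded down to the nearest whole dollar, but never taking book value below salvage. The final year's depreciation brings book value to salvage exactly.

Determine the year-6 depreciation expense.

Depreciable base = $207,642 − $23,600 = $184,042.
Year 1: ⌊$207,642 × 200%/10⌋ = $41,528. Book value $166,114.
Year 2: ⌊$166,114 × 200%/10⌋ = $33,222. Book value $132,892.
Year 3: ⌊$132,892 × 200%/10⌋ = $26,578. Book value $106,314.
Year 4: ⌊$106,314 × 200%/10⌋ = $21,262. Book value $85,052.
Year 5: ⌊$85,052 × 200%/10⌋ = $17,010. Book value $68,042.
Year 6: ⌊$68,042 × 200%/10⌋ = $13,608. Book value $54,434.

$13,608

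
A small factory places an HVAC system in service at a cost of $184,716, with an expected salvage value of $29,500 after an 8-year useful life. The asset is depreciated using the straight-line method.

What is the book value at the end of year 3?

Depreciable base = $184,716 − $29,500 = $155,216.
Annual expense = $155,216 / 8 = $19,402.
End of year 1: book value $165,314.
End of year 2: book value $145,912.
End of year 3: book value $126,510.

$126,510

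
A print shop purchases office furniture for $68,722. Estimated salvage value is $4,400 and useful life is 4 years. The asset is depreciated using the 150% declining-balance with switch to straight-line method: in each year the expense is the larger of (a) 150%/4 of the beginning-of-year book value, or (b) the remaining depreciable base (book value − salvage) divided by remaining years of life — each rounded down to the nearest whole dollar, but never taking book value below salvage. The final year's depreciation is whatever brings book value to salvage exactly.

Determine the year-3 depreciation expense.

$11,222

Depreciable base = $68,722 − $4,400 = $64,322.
Year 1: DB = ⌊$68,722 × 150%/4⌋ = $25,770; SL = ⌊$64,322/4⌋ = $16,080 → take DB $25,770. Book value $42,952.
Year 2: DB = ⌊$42,952 × 150%/4⌋ = $16,107; SL = ⌊$38,552/3⌋ = $12,850 → take DB $16,107. Book value $26,845.
Year 3: DB = ⌊$26,845 × 150%/4⌋ = $10,066; SL = ⌊$22,445/2⌋ = $11,222 → take SL $11,222. Book value $15,623.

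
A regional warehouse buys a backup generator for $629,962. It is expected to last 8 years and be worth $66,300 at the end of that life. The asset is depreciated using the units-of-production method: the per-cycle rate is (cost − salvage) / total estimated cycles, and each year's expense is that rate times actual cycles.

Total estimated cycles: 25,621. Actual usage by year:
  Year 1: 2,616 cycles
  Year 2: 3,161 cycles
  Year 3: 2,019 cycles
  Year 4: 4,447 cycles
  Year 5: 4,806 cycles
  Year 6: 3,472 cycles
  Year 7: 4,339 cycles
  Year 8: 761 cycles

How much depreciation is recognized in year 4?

Depreciable base = $629,962 − $66,300 = $563,662.
Rate = $563,662 / 25,621 cycles = $22 per cycle.
Year 1: 2,616 × $22 = $57,552. Book value $572,410.
Year 2: 3,161 × $22 = $69,542. Book value $502,868.
Year 3: 2,019 × $22 = $44,418. Book value $458,450.
Year 4: 4,447 × $22 = $97,834. Book value $360,616.

$97,834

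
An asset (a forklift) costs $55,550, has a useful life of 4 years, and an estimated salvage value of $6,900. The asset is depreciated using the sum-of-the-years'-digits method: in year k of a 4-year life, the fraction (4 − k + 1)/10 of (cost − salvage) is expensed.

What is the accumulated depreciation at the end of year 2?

$34,055

Depreciable base = $55,550 − $6,900 = $48,650.
Sum of the years' digits = 4+3+2+1 = 10.
Year 1: $48,650 × 4/10 = $19,460. Book value $36,090.
Year 2: $48,650 × 3/10 = $14,595. Book value $21,495.
Accumulated through year 2 = $55,550 − $21,495 = $34,055.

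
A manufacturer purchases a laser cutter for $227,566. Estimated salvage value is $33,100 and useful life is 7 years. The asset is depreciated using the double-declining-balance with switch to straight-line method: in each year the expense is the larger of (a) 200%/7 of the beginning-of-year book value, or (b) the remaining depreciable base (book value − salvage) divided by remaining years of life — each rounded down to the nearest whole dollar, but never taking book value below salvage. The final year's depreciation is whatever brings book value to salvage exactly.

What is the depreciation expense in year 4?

$23,695

Depreciable base = $227,566 − $33,100 = $194,466.
Year 1: DB = ⌊$227,566 × 200%/7⌋ = $65,018; SL = ⌊$194,466/7⌋ = $27,780 → take DB $65,018. Book value $162,548.
Year 2: DB = ⌊$162,548 × 200%/7⌋ = $46,442; SL = ⌊$129,448/6⌋ = $21,574 → take DB $46,442. Book value $116,106.
Year 3: DB = ⌊$116,106 × 200%/7⌋ = $33,173; SL = ⌊$83,006/5⌋ = $16,601 → take DB $33,173. Book value $82,933.
Year 4: DB = ⌊$82,933 × 200%/7⌋ = $23,695; SL = ⌊$49,833/4⌋ = $12,458 → take DB $23,695. Book value $59,238.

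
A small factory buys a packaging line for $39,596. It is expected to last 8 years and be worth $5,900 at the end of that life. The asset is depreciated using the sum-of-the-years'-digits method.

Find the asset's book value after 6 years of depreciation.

Depreciable base = $39,596 − $5,900 = $33,696.
Sum of the years' digits = 8+7+6+5+4+3+2+1 = 36.
Year 1: $33,696 × 8/36 = $7,488. Book value $32,108.
Year 2: $33,696 × 7/36 = $6,552. Book value $25,556.
Year 3: $33,696 × 6/36 = $5,616. Book value $19,940.
Year 4: $33,696 × 5/36 = $4,680. Book value $15,260.
Year 5: $33,696 × 4/36 = $3,744. Book value $11,516.
Year 6: $33,696 × 3/36 = $2,808. Book value $8,708.

$8,708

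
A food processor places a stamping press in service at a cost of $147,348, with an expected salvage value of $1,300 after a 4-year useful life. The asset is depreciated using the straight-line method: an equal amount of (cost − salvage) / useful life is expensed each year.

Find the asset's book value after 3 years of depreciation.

Depreciable base = $147,348 − $1,300 = $146,048.
Annual expense = $146,048 / 4 = $36,512.
End of year 1: book value $110,836.
End of year 2: book value $74,324.
End of year 3: book value $37,812.

$37,812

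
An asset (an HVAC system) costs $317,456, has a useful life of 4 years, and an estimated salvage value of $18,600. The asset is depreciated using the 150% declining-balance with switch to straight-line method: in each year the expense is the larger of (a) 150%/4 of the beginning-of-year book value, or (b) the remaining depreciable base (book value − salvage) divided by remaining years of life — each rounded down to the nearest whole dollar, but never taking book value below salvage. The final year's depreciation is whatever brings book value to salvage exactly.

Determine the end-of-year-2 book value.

$124,007

Depreciable base = $317,456 − $18,600 = $298,856.
Year 1: DB = ⌊$317,456 × 150%/4⌋ = $119,046; SL = ⌊$298,856/4⌋ = $74,714 → take DB $119,046. Book value $198,410.
Year 2: DB = ⌊$198,410 × 150%/4⌋ = $74,403; SL = ⌊$179,810/3⌋ = $59,936 → take DB $74,403. Book value $124,007.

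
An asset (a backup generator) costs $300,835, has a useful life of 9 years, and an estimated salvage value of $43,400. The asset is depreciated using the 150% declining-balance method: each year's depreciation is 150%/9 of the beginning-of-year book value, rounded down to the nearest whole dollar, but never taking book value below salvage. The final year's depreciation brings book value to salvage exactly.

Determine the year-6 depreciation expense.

$20,150

Depreciable base = $300,835 − $43,400 = $257,435.
Year 1: ⌊$300,835 × 150%/9⌋ = $50,139. Book value $250,696.
Year 2: ⌊$250,696 × 150%/9⌋ = $41,782. Book value $208,914.
Year 3: ⌊$208,914 × 150%/9⌋ = $34,819. Book value $174,095.
Year 4: ⌊$174,095 × 150%/9⌋ = $29,015. Book value $145,080.
Year 5: ⌊$145,080 × 150%/9⌋ = $24,180. Book value $120,900.
Year 6: ⌊$120,900 × 150%/9⌋ = $20,150. Book value $100,750.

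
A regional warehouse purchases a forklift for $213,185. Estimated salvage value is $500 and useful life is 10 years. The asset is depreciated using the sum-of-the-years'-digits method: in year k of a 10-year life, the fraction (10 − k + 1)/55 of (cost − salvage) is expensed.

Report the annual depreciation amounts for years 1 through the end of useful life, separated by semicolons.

Depreciable base = $213,185 − $500 = $212,685.
Sum of the years' digits = 10+9+8+7+6+5+4+3+2+1 = 55.
Year 1: $212,685 × 10/55 = $38,670. Book value $174,515.
Year 2: $212,685 × 9/55 = $34,803. Book value $139,712.
Year 3: $212,685 × 8/55 = $30,936. Book value $108,776.
Year 4: $212,685 × 7/55 = $27,069. Book value $81,707.
Year 5: $212,685 × 6/55 = $23,202. Book value $58,505.
Year 6: $212,685 × 5/55 = $19,335. Book value $39,170.
Year 7: $212,685 × 4/55 = $15,468. Book value $23,702.
Year 8: $212,685 × 3/55 = $11,601. Book value $12,101.
Year 9: $212,685 × 2/55 = $7,734. Book value $4,367.
Year 10: $212,685 × 1/55 = $3,867. Book value $500.

$38,670; $34,803; $30,936; $27,069; $23,202; $19,335; $15,468; $11,601; $7,734; $3,867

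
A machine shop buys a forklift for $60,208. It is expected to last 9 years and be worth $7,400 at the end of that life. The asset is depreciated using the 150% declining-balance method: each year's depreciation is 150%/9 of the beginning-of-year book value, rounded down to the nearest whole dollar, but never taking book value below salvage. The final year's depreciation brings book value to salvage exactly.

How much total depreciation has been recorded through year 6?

Depreciable base = $60,208 − $7,400 = $52,808.
Year 1: ⌊$60,208 × 150%/9⌋ = $10,034. Book value $50,174.
Year 2: ⌊$50,174 × 150%/9⌋ = $8,362. Book value $41,812.
Year 3: ⌊$41,812 × 150%/9⌋ = $6,968. Book value $34,844.
Year 4: ⌊$34,844 × 150%/9⌋ = $5,807. Book value $29,037.
Year 5: ⌊$29,037 × 150%/9⌋ = $4,839. Book value $24,198.
Year 6: ⌊$24,198 × 150%/9⌋ = $4,033. Book value $20,165.
Accumulated through year 6 = $60,208 − $20,165 = $40,043.

$40,043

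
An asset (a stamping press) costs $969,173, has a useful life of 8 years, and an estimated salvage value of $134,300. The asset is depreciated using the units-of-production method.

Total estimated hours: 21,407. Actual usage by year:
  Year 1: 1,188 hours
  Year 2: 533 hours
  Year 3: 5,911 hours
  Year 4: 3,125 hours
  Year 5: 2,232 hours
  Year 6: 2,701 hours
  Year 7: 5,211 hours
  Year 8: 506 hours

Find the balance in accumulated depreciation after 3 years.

$297,648

Depreciable base = $969,173 − $134,300 = $834,873.
Rate = $834,873 / 21,407 hours = $39 per hour.
Year 1: 1,188 × $39 = $46,332. Book value $922,841.
Year 2: 533 × $39 = $20,787. Book value $902,054.
Year 3: 5,911 × $39 = $230,529. Book value $671,525.
Accumulated through year 3 = $969,173 − $671,525 = $297,648.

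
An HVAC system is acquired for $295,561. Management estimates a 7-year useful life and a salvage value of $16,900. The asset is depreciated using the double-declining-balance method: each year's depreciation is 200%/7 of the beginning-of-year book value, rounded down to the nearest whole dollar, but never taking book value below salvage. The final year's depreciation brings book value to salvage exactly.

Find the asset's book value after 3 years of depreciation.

Depreciable base = $295,561 − $16,900 = $278,661.
Year 1: ⌊$295,561 × 200%/7⌋ = $84,446. Book value $211,115.
Year 2: ⌊$211,115 × 200%/7⌋ = $60,318. Book value $150,797.
Year 3: ⌊$150,797 × 200%/7⌋ = $43,084. Book value $107,713.

$107,713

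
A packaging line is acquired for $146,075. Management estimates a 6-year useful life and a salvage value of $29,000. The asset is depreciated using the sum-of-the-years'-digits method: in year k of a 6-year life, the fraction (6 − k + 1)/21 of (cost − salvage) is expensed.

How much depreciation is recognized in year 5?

Depreciable base = $146,075 − $29,000 = $117,075.
Sum of the years' digits = 6+5+4+3+2+1 = 21.
Year 1: $117,075 × 6/21 = $33,450. Book value $112,625.
Year 2: $117,075 × 5/21 = $27,875. Book value $84,750.
Year 3: $117,075 × 4/21 = $22,300. Book value $62,450.
Year 4: $117,075 × 3/21 = $16,725. Book value $45,725.
Year 5: $117,075 × 2/21 = $11,150. Book value $34,575.

$11,150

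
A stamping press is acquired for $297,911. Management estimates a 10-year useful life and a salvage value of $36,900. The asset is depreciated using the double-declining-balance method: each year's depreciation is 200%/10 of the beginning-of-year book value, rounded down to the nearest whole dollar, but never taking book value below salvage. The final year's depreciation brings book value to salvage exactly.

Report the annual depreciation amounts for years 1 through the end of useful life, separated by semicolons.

$59,582; $47,665; $38,132; $30,506; $24,405; $19,524; $15,619; $12,495; $9,996; $3,087

Depreciable base = $297,911 − $36,900 = $261,011.
Year 1: ⌊$297,911 × 200%/10⌋ = $59,582. Book value $238,329.
Year 2: ⌊$238,329 × 200%/10⌋ = $47,665. Book value $190,664.
Year 3: ⌊$190,664 × 200%/10⌋ = $38,132. Book value $152,532.
Year 4: ⌊$152,532 × 200%/10⌋ = $30,506. Book value $122,026.
Year 5: ⌊$122,026 × 200%/10⌋ = $24,405. Book value $97,621.
Year 6: ⌊$97,621 × 200%/10⌋ = $19,524. Book value $78,097.
Year 7: ⌊$78,097 × 200%/10⌋ = $15,619. Book value $62,478.
Year 8: ⌊$62,478 × 200%/10⌋ = $12,495. Book value $49,983.
Year 9: ⌊$49,983 × 200%/10⌋ = $9,996. Book value $39,987.
Year 10 (final): $39,987 − $36,900 = $3,087. Book value $36,900.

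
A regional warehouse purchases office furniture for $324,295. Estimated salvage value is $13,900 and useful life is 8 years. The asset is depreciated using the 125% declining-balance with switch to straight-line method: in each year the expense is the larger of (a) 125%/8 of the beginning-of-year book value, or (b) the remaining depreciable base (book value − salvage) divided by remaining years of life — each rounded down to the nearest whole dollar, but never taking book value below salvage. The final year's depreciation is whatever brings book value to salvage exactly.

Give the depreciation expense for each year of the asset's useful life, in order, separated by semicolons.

$50,671; $42,753; $36,161; $36,162; $36,162; $36,162; $36,162; $36,162

Depreciable base = $324,295 − $13,900 = $310,395.
Year 1: DB = ⌊$324,295 × 125%/8⌋ = $50,671; SL = ⌊$310,395/8⌋ = $38,799 → take DB $50,671. Book value $273,624.
Year 2: DB = ⌊$273,624 × 125%/8⌋ = $42,753; SL = ⌊$259,724/7⌋ = $37,103 → take DB $42,753. Book value $230,871.
Year 3: DB = ⌊$230,871 × 125%/8⌋ = $36,073; SL = ⌊$216,971/6⌋ = $36,161 → take SL $36,161. Book value $194,710.
Year 4: DB = ⌊$194,710 × 125%/8⌋ = $30,423; SL = ⌊$180,810/5⌋ = $36,162 → take SL $36,162. Book value $158,548.
Year 5: DB = ⌊$158,548 × 125%/8⌋ = $24,773; SL = ⌊$144,648/4⌋ = $36,162 → take SL $36,162. Book value $122,386.
Year 6: DB = ⌊$122,386 × 125%/8⌋ = $19,122; SL = ⌊$108,486/3⌋ = $36,162 → take SL $36,162. Book value $86,224.
Year 7: DB = ⌊$86,224 × 125%/8⌋ = $13,472; SL = ⌊$72,324/2⌋ = $36,162 → take SL $36,162. Book value $50,062.
Year 8 (final): $50,062 − $13,900 = $36,162. Book value $13,900.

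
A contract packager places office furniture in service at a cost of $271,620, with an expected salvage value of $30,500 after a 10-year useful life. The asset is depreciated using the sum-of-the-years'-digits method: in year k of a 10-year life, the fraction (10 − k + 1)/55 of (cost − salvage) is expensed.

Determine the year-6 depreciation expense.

$21,920

Depreciable base = $271,620 − $30,500 = $241,120.
Sum of the years' digits = 10+9+8+7+6+5+4+3+2+1 = 55.
Year 1: $241,120 × 10/55 = $43,840. Book value $227,780.
Year 2: $241,120 × 9/55 = $39,456. Book value $188,324.
Year 3: $241,120 × 8/55 = $35,072. Book value $153,252.
Year 4: $241,120 × 7/55 = $30,688. Book value $122,564.
Year 5: $241,120 × 6/55 = $26,304. Book value $96,260.
Year 6: $241,120 × 5/55 = $21,920. Book value $74,340.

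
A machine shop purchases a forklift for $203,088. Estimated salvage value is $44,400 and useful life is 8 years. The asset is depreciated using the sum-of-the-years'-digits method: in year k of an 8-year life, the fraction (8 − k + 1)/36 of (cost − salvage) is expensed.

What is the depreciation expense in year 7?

$8,816

Depreciable base = $203,088 − $44,400 = $158,688.
Sum of the years' digits = 8+7+6+5+4+3+2+1 = 36.
Year 1: $158,688 × 8/36 = $35,264. Book value $167,824.
Year 2: $158,688 × 7/36 = $30,856. Book value $136,968.
Year 3: $158,688 × 6/36 = $26,448. Book value $110,520.
Year 4: $158,688 × 5/36 = $22,040. Book value $88,480.
Year 5: $158,688 × 4/36 = $17,632. Book value $70,848.
Year 6: $158,688 × 3/36 = $13,224. Book value $57,624.
Year 7: $158,688 × 2/36 = $8,816. Book value $48,808.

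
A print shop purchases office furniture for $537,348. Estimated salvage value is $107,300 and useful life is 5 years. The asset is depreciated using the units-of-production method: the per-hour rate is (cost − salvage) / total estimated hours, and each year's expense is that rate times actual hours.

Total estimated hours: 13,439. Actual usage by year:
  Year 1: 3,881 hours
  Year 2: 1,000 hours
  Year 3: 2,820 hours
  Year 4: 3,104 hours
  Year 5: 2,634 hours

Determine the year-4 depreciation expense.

$99,328

Depreciable base = $537,348 − $107,300 = $430,048.
Rate = $430,048 / 13,439 hours = $32 per hour.
Year 1: 3,881 × $32 = $124,192. Book value $413,156.
Year 2: 1,000 × $32 = $32,000. Book value $381,156.
Year 3: 2,820 × $32 = $90,240. Book value $290,916.
Year 4: 3,104 × $32 = $99,328. Book value $191,588.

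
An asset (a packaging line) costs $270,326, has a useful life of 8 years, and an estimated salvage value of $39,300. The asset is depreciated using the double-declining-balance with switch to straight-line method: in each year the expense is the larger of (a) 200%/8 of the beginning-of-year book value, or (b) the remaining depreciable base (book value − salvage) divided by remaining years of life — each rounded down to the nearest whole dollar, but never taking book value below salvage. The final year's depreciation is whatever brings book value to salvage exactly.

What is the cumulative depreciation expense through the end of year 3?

$156,281

Depreciable base = $270,326 − $39,300 = $231,026.
Year 1: DB = ⌊$270,326 × 200%/8⌋ = $67,581; SL = ⌊$231,026/8⌋ = $28,878 → take DB $67,581. Book value $202,745.
Year 2: DB = ⌊$202,745 × 200%/8⌋ = $50,686; SL = ⌊$163,445/7⌋ = $23,349 → take DB $50,686. Book value $152,059.
Year 3: DB = ⌊$152,059 × 200%/8⌋ = $38,014; SL = ⌊$112,759/6⌋ = $18,793 → take DB $38,014. Book value $114,045.
Accumulated through year 3 = $270,326 − $114,045 = $156,281.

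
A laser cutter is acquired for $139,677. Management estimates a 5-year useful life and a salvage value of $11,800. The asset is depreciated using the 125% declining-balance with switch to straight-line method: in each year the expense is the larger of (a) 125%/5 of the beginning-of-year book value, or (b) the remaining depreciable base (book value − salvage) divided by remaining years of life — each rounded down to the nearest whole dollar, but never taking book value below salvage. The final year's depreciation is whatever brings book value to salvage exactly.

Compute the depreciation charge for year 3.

Depreciable base = $139,677 − $11,800 = $127,877.
Year 1: DB = ⌊$139,677 × 125%/5⌋ = $34,919; SL = ⌊$127,877/5⌋ = $25,575 → take DB $34,919. Book value $104,758.
Year 2: DB = ⌊$104,758 × 125%/5⌋ = $26,189; SL = ⌊$92,958/4⌋ = $23,239 → take DB $26,189. Book value $78,569.
Year 3: DB = ⌊$78,569 × 125%/5⌋ = $19,642; SL = ⌊$66,769/3⌋ = $22,256 → take SL $22,256. Book value $56,313.

$22,256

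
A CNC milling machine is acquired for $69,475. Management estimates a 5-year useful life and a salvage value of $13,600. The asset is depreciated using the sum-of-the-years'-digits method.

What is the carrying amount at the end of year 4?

Depreciable base = $69,475 − $13,600 = $55,875.
Sum of the years' digits = 5+4+3+2+1 = 15.
Year 1: $55,875 × 5/15 = $18,625. Book value $50,850.
Year 2: $55,875 × 4/15 = $14,900. Book value $35,950.
Year 3: $55,875 × 3/15 = $11,175. Book value $24,775.
Year 4: $55,875 × 2/15 = $7,450. Book value $17,325.

$17,325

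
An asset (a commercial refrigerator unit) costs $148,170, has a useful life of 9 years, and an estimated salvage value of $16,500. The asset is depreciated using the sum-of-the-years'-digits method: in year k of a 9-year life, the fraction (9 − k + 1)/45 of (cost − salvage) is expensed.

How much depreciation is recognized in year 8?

Depreciable base = $148,170 − $16,500 = $131,670.
Sum of the years' digits = 9+8+7+6+5+4+3+2+1 = 45.
Year 1: $131,670 × 9/45 = $26,334. Book value $121,836.
Year 2: $131,670 × 8/45 = $23,408. Book value $98,428.
Year 3: $131,670 × 7/45 = $20,482. Book value $77,946.
Year 4: $131,670 × 6/45 = $17,556. Book value $60,390.
Year 5: $131,670 × 5/45 = $14,630. Book value $45,760.
Year 6: $131,670 × 4/45 = $11,704. Book value $34,056.
Year 7: $131,670 × 3/45 = $8,778. Book value $25,278.
Year 8: $131,670 × 2/45 = $5,852. Book value $19,426.

$5,852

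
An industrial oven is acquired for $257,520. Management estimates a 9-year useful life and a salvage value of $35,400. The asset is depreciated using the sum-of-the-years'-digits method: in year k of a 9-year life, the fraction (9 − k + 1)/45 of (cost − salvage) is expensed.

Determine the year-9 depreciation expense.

$4,936

Depreciable base = $257,520 − $35,400 = $222,120.
Sum of the years' digits = 9+8+7+6+5+4+3+2+1 = 45.
Year 1: $222,120 × 9/45 = $44,424. Book value $213,096.
Year 2: $222,120 × 8/45 = $39,488. Book value $173,608.
Year 3: $222,120 × 7/45 = $34,552. Book value $139,056.
Year 4: $222,120 × 6/45 = $29,616. Book value $109,440.
Year 5: $222,120 × 5/45 = $24,680. Book value $84,760.
Year 6: $222,120 × 4/45 = $19,744. Book value $65,016.
Year 7: $222,120 × 3/45 = $14,808. Book value $50,208.
Year 8: $222,120 × 2/45 = $9,872. Book value $40,336.
Year 9: $222,120 × 1/45 = $4,936. Book value $35,400.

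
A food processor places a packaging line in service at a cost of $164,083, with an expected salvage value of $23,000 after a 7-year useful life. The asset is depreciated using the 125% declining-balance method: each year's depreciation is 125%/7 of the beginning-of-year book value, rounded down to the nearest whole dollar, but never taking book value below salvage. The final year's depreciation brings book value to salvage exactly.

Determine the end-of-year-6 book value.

$50,407

Depreciable base = $164,083 − $23,000 = $141,083.
Year 1: ⌊$164,083 × 125%/7⌋ = $29,300. Book value $134,783.
Year 2: ⌊$134,783 × 125%/7⌋ = $24,068. Book value $110,715.
Year 3: ⌊$110,715 × 125%/7⌋ = $19,770. Book value $90,945.
Year 4: ⌊$90,945 × 125%/7⌋ = $16,240. Book value $74,705.
Year 5: ⌊$74,705 × 125%/7⌋ = $13,340. Book value $61,365.
Year 6: ⌊$61,365 × 125%/7⌋ = $10,958. Book value $50,407.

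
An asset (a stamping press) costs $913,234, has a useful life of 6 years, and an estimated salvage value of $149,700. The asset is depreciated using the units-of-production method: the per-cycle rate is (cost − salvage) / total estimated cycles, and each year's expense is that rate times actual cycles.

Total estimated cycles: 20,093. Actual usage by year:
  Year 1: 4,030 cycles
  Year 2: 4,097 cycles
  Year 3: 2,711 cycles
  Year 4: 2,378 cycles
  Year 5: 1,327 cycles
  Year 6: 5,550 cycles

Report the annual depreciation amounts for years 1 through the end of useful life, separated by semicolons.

$153,140; $155,686; $103,018; $90,364; $50,426; $210,900

Depreciable base = $913,234 − $149,700 = $763,534.
Rate = $763,534 / 20,093 cycles = $38 per cycle.
Year 1: 4,030 × $38 = $153,140. Book value $760,094.
Year 2: 4,097 × $38 = $155,686. Book value $604,408.
Year 3: 2,711 × $38 = $103,018. Book value $501,390.
Year 4: 2,378 × $38 = $90,364. Book value $411,026.
Year 5: 1,327 × $38 = $50,426. Book value $360,600.
Year 6: 5,550 × $38 = $210,900. Book value $149,700.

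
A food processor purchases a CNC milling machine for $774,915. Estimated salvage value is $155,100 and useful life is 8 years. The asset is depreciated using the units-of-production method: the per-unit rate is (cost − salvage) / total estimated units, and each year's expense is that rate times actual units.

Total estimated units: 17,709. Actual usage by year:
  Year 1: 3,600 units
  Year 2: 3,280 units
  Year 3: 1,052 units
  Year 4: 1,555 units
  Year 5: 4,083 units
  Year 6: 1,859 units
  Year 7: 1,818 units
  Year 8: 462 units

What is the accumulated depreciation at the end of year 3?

Depreciable base = $774,915 − $155,100 = $619,815.
Rate = $619,815 / 17,709 units = $35 per unit.
Year 1: 3,600 × $35 = $126,000. Book value $648,915.
Year 2: 3,280 × $35 = $114,800. Book value $534,115.
Year 3: 1,052 × $35 = $36,820. Book value $497,295.
Accumulated through year 3 = $774,915 − $497,295 = $277,620.

$277,620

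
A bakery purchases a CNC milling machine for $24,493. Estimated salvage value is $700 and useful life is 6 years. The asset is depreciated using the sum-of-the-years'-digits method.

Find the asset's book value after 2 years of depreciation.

$12,030

Depreciable base = $24,493 − $700 = $23,793.
Sum of the years' digits = 6+5+4+3+2+1 = 21.
Year 1: $23,793 × 6/21 = $6,798. Book value $17,695.
Year 2: $23,793 × 5/21 = $5,665. Book value $12,030.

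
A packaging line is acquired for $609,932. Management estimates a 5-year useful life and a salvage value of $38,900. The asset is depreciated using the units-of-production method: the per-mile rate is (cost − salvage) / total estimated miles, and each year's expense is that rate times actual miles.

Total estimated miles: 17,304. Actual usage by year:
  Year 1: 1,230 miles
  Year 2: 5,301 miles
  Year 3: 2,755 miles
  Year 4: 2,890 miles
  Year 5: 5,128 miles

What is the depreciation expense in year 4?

$95,370

Depreciable base = $609,932 − $38,900 = $571,032.
Rate = $571,032 / 17,304 miles = $33 per mile.
Year 1: 1,230 × $33 = $40,590. Book value $569,342.
Year 2: 5,301 × $33 = $174,933. Book value $394,409.
Year 3: 2,755 × $33 = $90,915. Book value $303,494.
Year 4: 2,890 × $33 = $95,370. Book value $208,124.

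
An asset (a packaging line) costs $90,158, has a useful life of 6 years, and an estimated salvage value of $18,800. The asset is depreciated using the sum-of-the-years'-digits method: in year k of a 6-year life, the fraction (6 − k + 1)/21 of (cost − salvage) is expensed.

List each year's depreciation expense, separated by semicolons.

Depreciable base = $90,158 − $18,800 = $71,358.
Sum of the years' digits = 6+5+4+3+2+1 = 21.
Year 1: $71,358 × 6/21 = $20,388. Book value $69,770.
Year 2: $71,358 × 5/21 = $16,990. Book value $52,780.
Year 3: $71,358 × 4/21 = $13,592. Book value $39,188.
Year 4: $71,358 × 3/21 = $10,194. Book value $28,994.
Year 5: $71,358 × 2/21 = $6,796. Book value $22,198.
Year 6: $71,358 × 1/21 = $3,398. Book value $18,800.

$20,388; $16,990; $13,592; $10,194; $6,796; $3,398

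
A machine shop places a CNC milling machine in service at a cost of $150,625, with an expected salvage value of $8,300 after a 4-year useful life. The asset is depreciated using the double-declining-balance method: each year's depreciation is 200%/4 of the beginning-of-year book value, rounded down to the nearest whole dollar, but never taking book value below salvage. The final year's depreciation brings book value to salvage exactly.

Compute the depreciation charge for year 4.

Depreciable base = $150,625 − $8,300 = $142,325.
Year 1: ⌊$150,625 × 200%/4⌋ = $75,312. Book value $75,313.
Year 2: ⌊$75,313 × 200%/4⌋ = $37,656. Book value $37,657.
Year 3: ⌊$37,657 × 200%/4⌋ = $18,828. Book value $18,829.
Year 4 (final): $18,829 − $8,300 = $10,529. Book value $8,300.

$10,529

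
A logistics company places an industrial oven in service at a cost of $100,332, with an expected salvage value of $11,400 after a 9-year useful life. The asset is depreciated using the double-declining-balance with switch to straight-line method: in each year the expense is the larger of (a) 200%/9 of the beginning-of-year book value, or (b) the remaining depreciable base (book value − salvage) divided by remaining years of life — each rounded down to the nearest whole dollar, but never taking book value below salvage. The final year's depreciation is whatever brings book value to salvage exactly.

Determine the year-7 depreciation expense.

$4,936

Depreciable base = $100,332 − $11,400 = $88,932.
Year 1: DB = ⌊$100,332 × 200%/9⌋ = $22,296; SL = ⌊$88,932/9⌋ = $9,881 → take DB $22,296. Book value $78,036.
Year 2: DB = ⌊$78,036 × 200%/9⌋ = $17,341; SL = ⌊$66,636/8⌋ = $8,329 → take DB $17,341. Book value $60,695.
Year 3: DB = ⌊$60,695 × 200%/9⌋ = $13,487; SL = ⌊$49,295/7⌋ = $7,042 → take DB $13,487. Book value $47,208.
Year 4: DB = ⌊$47,208 × 200%/9⌋ = $10,490; SL = ⌊$35,808/6⌋ = $5,968 → take DB $10,490. Book value $36,718.
Year 5: DB = ⌊$36,718 × 200%/9⌋ = $8,159; SL = ⌊$25,318/5⌋ = $5,063 → take DB $8,159. Book value $28,559.
Year 6: DB = ⌊$28,559 × 200%/9⌋ = $6,346; SL = ⌊$17,159/4⌋ = $4,289 → take DB $6,346. Book value $22,213.
Year 7: DB = ⌊$22,213 × 200%/9⌋ = $4,936; SL = ⌊$10,813/3⌋ = $3,604 → take DB $4,936. Book value $17,277.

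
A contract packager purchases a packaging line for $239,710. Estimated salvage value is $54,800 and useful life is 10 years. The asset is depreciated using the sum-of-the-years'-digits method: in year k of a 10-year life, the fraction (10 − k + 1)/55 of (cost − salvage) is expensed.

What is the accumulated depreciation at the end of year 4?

Depreciable base = $239,710 − $54,800 = $184,910.
Sum of the years' digits = 10+9+8+7+6+5+4+3+2+1 = 55.
Year 1: $184,910 × 10/55 = $33,620. Book value $206,090.
Year 2: $184,910 × 9/55 = $30,258. Book value $175,832.
Year 3: $184,910 × 8/55 = $26,896. Book value $148,936.
Year 4: $184,910 × 7/55 = $23,534. Book value $125,402.
Accumulated through year 4 = $239,710 − $125,402 = $114,308.

$114,308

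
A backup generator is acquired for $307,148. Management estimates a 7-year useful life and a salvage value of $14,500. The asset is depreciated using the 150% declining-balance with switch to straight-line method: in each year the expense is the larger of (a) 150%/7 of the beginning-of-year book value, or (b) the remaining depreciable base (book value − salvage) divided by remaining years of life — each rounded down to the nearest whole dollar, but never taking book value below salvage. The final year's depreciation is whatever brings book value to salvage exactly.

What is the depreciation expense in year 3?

Depreciable base = $307,148 − $14,500 = $292,648.
Year 1: DB = ⌊$307,148 × 150%/7⌋ = $65,817; SL = ⌊$292,648/7⌋ = $41,806 → take DB $65,817. Book value $241,331.
Year 2: DB = ⌊$241,331 × 150%/7⌋ = $51,713; SL = ⌊$226,831/6⌋ = $37,805 → take DB $51,713. Book value $189,618.
Year 3: DB = ⌊$189,618 × 150%/7⌋ = $40,632; SL = ⌊$175,118/5⌋ = $35,023 → take DB $40,632. Book value $148,986.

$40,632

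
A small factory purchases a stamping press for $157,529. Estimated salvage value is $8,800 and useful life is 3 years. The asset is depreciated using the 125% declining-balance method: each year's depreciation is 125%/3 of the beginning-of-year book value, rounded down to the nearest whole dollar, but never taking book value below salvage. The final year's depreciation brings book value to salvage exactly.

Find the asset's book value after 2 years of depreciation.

$53,604

Depreciable base = $157,529 − $8,800 = $148,729.
Year 1: ⌊$157,529 × 125%/3⌋ = $65,637. Book value $91,892.
Year 2: ⌊$91,892 × 125%/3⌋ = $38,288. Book value $53,604.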